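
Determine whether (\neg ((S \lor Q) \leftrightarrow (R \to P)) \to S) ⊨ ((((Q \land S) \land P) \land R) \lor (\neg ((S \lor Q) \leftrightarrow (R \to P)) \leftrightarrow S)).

no

P  Q  R  S  |  φ  ψ
1  1  1  1  |  1  1
1  1  1  0  |  1  1
1  1  0  1  |  1  0
1  1  0  0  |  1  1
1  0  1  1  |  1  0
1  0  1  0  |  0  0
1  0  0  1  |  1  0
1  0  0  0  |  0  0
0  1  1  1  |  1  1
0  1  1  0  |  0  0
0  1  0  1  |  1  0
0  1  0  0  |  1  1
0  0  1  1  |  1  1
0  0  1  0  |  1  1
0  0  0  1  |  1  0
0  0  0  0  |  0  0
At P=1, Q=1, R=0, S=1 we have φ true but ψ false, so φ does not entail ψ.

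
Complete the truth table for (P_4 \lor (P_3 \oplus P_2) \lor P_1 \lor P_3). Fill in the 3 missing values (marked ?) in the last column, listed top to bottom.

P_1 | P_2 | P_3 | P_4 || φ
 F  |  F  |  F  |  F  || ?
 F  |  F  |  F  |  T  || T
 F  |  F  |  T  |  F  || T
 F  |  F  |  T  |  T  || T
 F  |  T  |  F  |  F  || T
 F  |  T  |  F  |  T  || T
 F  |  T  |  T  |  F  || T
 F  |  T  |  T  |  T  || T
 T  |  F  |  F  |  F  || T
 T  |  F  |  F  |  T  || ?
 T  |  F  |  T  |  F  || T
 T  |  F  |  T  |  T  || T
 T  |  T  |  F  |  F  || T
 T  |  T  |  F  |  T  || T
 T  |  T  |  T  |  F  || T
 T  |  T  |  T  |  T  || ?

F, T, T

Row P_1=F, P_2=F, P_3=F, P_4=F: (P_3 \oplus P_2) = F, so the formula = F.
Row P_1=T, P_2=F, P_3=F, P_4=T: (P_3 \oplus P_2) = F, so the formula = T.
Row P_1=T, P_2=T, P_3=T, P_4=T: (P_3 \oplus P_2) = F, so the formula = T.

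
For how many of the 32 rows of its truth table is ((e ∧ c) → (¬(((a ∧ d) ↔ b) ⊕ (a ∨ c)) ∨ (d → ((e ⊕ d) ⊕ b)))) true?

a | b | c | d | e | φ
- | - | - | - | - | -
0 | 0 | 0 | 0 | 0 | 1
0 | 0 | 0 | 0 | 1 | 1
0 | 0 | 0 | 1 | 0 | 1
0 | 0 | 0 | 1 | 1 | 1
0 | 0 | 1 | 0 | 0 | 1
0 | 0 | 1 | 0 | 1 | 1
0 | 0 | 1 | 1 | 0 | 1
0 | 0 | 1 | 1 | 1 | 1
0 | 1 | 0 | 0 | 0 | 1
0 | 1 | 0 | 0 | 1 | 1
0 | 1 | 0 | 1 | 0 | 1
0 | 1 | 0 | 1 | 1 | 1
0 | 1 | 1 | 0 | 0 | 1
0 | 1 | 1 | 0 | 1 | 1
0 | 1 | 1 | 1 | 0 | 1
0 | 1 | 1 | 1 | 1 | 1
1 | 0 | 0 | 0 | 0 | 1
1 | 0 | 0 | 0 | 1 | 1
1 | 0 | 0 | 1 | 0 | 1
1 | 0 | 0 | 1 | 1 | 1
1 | 0 | 1 | 0 | 0 | 1
1 | 0 | 1 | 0 | 1 | 1
1 | 0 | 1 | 1 | 0 | 1
1 | 0 | 1 | 1 | 1 | 0
1 | 1 | 0 | 0 | 0 | 1
1 | 1 | 0 | 0 | 1 | 1
1 | 1 | 0 | 1 | 0 | 1
1 | 1 | 0 | 1 | 1 | 1
1 | 1 | 1 | 0 | 0 | 1
1 | 1 | 1 | 0 | 1 | 1
1 | 1 | 1 | 1 | 0 | 1
1 | 1 | 1 | 1 | 1 | 1
The formula is true on 31 of the 32 rows.

31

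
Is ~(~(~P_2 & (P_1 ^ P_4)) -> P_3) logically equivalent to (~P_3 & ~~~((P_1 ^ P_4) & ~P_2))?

P_1 | P_2 | P_3 | P_4 | φ | ψ
--- | --- | --- | --- | - | -
 1  |  1  |  1  |  1  | 0 | 0
 1  |  1  |  1  |  0  | 0 | 0
 1  |  1  |  0  |  1  | 1 | 1
 1  |  1  |  0  |  0  | 1 | 1
 1  |  0  |  1  |  1  | 0 | 0
 1  |  0  |  1  |  0  | 0 | 0
 1  |  0  |  0  |  1  | 1 | 1
 1  |  0  |  0  |  0  | 0 | 0
 0  |  1  |  1  |  1  | 0 | 0
 0  |  1  |  1  |  0  | 0 | 0
 0  |  1  |  0  |  1  | 1 | 1
 0  |  1  |  0  |  0  | 1 | 1
 0  |  0  |  1  |  1  | 0 | 0
 0  |  0  |  1  |  0  | 0 | 0
 0  |  0  |  0  |  1  | 0 | 0
 0  |  0  |  0  |  0  | 1 | 1
The columns for φ and ψ agree on every row, so they are logically equivalent.

equivalent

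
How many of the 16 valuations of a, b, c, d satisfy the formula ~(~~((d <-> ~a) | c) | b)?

2

a  b  c  d     ~a  (d <-> ~a)  ((d <-> ~a) | c)  ~((d <-> ~a) | c)  ~~((d <-> ~a) | c)  (~~((d <-> ~a) | c) | b)  ~(~~((d <-> ~a) | c) | b)
0  0  0  0     1       0              0                  1                  0                      0                          1            
0  0  0  1     1       1              1                  0                  1                      1                          0            
0  0  1  0     1       0              1                  0                  1                      1                          0            
0  0  1  1     1       1              1                  0                  1                      1                          0            
0  1  0  0     1       0              0                  1                  0                      1                          0            
0  1  0  1     1       1              1                  0                  1                      1                          0            
0  1  1  0     1       0              1                  0                  1                      1                          0            
0  1  1  1     1       1              1                  0                  1                      1                          0            
1  0  0  0     0       1              1                  0                  1                      1                          0            
1  0  0  1     0       0              0                  1                  0                      0                          1            
1  0  1  0     0       1              1                  0                  1                      1                          0            
1  0  1  1     0       0              1                  0                  1                      1                          0            
1  1  0  0     0       1              1                  0                  1                      1                          0            
1  1  0  1     0       0              0                  1                  0                      1                          0            
1  1  1  0     0       1              1                  0                  1                      1                          0            
1  1  1  1     0       0              1                  0                  1                      1                          0            
The formula is true on 2 of the 16 rows.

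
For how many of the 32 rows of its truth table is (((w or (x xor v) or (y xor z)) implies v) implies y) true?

23

x | y | z | w | v || φ
T | T | T | T | T || T
T | T | T | T | F || T
T | T | T | F | T || T
T | T | T | F | F || T
T | T | F | T | T || T
T | T | F | T | F || T
T | T | F | F | T || T
T | T | F | F | F || T
T | F | T | T | T || F
T | F | T | T | F || T
T | F | T | F | T || F
T | F | T | F | F || T
T | F | F | T | T || F
T | F | F | T | F || T
T | F | F | F | T || F
T | F | F | F | F || T
F | T | T | T | T || T
F | T | T | T | F || T
F | T | T | F | T || T
F | T | T | F | F || T
F | T | F | T | T || T
F | T | F | T | F || T
F | T | F | F | T || T
F | T | F | F | F || T
F | F | T | T | T || F
F | F | T | T | F || T
F | F | T | F | T || F
F | F | T | F | F || T
F | F | F | T | T || F
F | F | F | T | F || T
F | F | F | F | T || F
F | F | F | F | F || F
The formula is true on 23 of the 32 rows.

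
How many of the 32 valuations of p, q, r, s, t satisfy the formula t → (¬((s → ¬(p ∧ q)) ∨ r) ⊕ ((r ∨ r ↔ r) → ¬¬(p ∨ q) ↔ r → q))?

  p   |   q   |   r   |   s   |   t   ||   φ  
 True |  True |  True |  True |  True ||  True
 True |  True |  True |  True | False ||  True
 True |  True |  True | False |  True ||  True
 True |  True |  True | False | False ||  True
 True |  True | False |  True |  True || False
 True |  True | False |  True | False ||  True
 True |  True | False | False |  True ||  True
 True |  True | False | False | False ||  True
 True | False |  True |  True |  True || False
 True | False |  True |  True | False ||  True
 True | False |  True | False |  True || False
 True | False |  True | False | False ||  True
 True | False | False |  True |  True ||  True
 True | False | False |  True | False ||  True
 True | False | False | False |  True ||  True
 True | False | False | False | False ||  True
False |  True |  True |  True |  True ||  True
False |  True |  True |  True | False ||  True
False |  True |  True | False |  True ||  True
False |  True |  True | False | False ||  True
False |  True | False |  True |  True ||  True
False |  True | False |  True | False ||  True
False |  True | False | False |  True ||  True
False |  True | False | False | False ||  True
False | False |  True |  True |  True ||  True
False | False |  True |  True | False ||  True
False | False |  True | False |  True ||  True
False | False |  True | False | False ||  True
False | False | False |  True |  True || False
False | False | False |  True | False ||  True
False | False | False | False |  True || False
False | False | False | False | False ||  True
The formula is true on 27 of the 32 rows.

27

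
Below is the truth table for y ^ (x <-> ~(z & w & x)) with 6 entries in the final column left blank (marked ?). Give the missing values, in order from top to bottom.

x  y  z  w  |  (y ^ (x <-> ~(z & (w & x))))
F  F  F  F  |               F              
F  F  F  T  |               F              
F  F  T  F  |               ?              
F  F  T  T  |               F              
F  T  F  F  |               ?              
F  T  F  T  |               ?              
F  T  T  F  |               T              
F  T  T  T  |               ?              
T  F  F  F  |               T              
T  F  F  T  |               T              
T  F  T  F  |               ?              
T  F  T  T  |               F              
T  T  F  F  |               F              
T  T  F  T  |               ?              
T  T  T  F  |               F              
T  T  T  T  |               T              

Row x=F, y=F, z=T, w=F: (x <-> ~(z & w & x)) = F, so (y ^ (x <-> ~(z & (w & x)))) = F.
Row x=F, y=T, z=F, w=F: (x <-> ~(z & w & x)) = F, so (y ^ (x <-> ~(z & (w & x)))) = T.
Row x=F, y=T, z=F, w=T: (x <-> ~(z & w & x)) = F, so (y ^ (x <-> ~(z & (w & x)))) = T.
Row x=F, y=T, z=T, w=T: (x <-> ~(z & w & x)) = F, so (y ^ (x <-> ~(z & (w & x)))) = T.
Row x=T, y=F, z=T, w=F: (x <-> ~(z & w & x)) = T, so (y ^ (x <-> ~(z & (w & x)))) = T.
Row x=T, y=T, z=F, w=T: (x <-> ~(z & w & x)) = T, so (y ^ (x <-> ~(z & (w & x)))) = F.

F, T, T, T, T, F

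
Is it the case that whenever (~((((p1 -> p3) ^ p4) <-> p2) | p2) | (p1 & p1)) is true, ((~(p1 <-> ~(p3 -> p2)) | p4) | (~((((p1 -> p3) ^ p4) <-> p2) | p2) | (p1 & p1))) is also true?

p1  p2  p3  p4  |  φ  ψ
0   0   0   0   |  1  1
0   0   0   1   |  0  1
0   0   1   0   |  1  1
0   0   1   1   |  0  1
0   1   0   0   |  0  0
0   1   0   1   |  0  1
0   1   1   0   |  0  0
0   1   1   1   |  0  1
1   0   0   0   |  1  1
1   0   0   1   |  1  1
1   0   1   0   |  1  1
1   0   1   1   |  1  1
1   1   0   0   |  1  1
1   1   0   1   |  1  1
1   1   1   0   |  1  1
1   1   1   1   |  1  1
In every row where φ is true, ψ is also true, so φ ⊨ ψ.

yes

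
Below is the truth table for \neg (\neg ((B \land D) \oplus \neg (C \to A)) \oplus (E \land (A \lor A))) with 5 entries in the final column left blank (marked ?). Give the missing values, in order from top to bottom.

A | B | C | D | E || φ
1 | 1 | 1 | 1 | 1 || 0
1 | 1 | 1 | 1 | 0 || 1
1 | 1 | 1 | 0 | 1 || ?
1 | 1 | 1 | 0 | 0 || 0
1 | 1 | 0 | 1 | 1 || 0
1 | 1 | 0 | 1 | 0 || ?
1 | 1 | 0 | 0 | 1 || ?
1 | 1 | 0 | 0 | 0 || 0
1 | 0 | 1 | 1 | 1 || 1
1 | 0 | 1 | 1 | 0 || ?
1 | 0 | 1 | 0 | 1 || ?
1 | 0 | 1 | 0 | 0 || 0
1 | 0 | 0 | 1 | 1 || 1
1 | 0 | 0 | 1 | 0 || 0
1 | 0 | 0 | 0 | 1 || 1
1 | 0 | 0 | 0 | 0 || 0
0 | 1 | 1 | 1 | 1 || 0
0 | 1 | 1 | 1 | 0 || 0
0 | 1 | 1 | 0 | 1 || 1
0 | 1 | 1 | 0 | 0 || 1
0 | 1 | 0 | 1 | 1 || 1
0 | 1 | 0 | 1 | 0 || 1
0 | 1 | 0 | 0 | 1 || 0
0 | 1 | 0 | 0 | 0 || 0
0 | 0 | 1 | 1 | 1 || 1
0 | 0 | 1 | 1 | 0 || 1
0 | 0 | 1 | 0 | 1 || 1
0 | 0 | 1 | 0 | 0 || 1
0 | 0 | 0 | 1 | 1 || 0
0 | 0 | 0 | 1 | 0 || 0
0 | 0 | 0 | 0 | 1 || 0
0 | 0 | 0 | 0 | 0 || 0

1, 1, 1, 0, 1

Row A=1, B=1, C=1, D=0, E=1: \neg ((B \land D) \oplus \neg (C \to A)) = 1, (E \land (A \lor A)) = 1, (\neg ((B \land D) \oplus \neg (C \to A)) \oplus (E \land (A \lor A))) = 0, so the formula = 1.
Row A=1, B=1, C=0, D=1, E=0: \neg ((B \land D) \oplus \neg (C \to A)) = 0, (E \land (A \lor A)) = 0, (\neg ((B \land D) \oplus \neg (C \to A)) \oplus (E \land (A \lor A))) = 0, so the formula = 1.
Row A=1, B=1, C=0, D=0, E=1: \neg ((B \land D) \oplus \neg (C \to A)) = 1, (E \land (A \lor A)) = 1, (\neg ((B \land D) \oplus \neg (C \to A)) \oplus (E \land (A \lor A))) = 0, so the formula = 1.
Row A=1, B=0, C=1, D=1, E=0: \neg ((B \land D) \oplus \neg (C \to A)) = 1, (E \land (A \lor A)) = 0, (\neg ((B \land D) \oplus \neg (C \to A)) \oplus (E \land (A \lor A))) = 1, so the formula = 0.
Row A=1, B=0, C=1, D=0, E=1: \neg ((B \land D) \oplus \neg (C \to A)) = 1, (E \land (A \lor A)) = 1, (\neg ((B \land D) \oplus \neg (C \to A)) \oplus (E \land (A \lor A))) = 0, so the formula = 1.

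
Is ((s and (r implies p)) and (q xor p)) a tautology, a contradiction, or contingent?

p | q | r | s || φ
F | F | F | F || F
F | F | F | T || F
F | F | T | F || F
F | F | T | T || F
F | T | F | F || F
F | T | F | T || T
F | T | T | F || F
F | T | T | T || F
T | F | F | F || F
T | F | F | T || T
T | F | T | F || F
T | F | T | T || T
T | T | F | F || F
T | T | F | T || F
T | T | T | F || F
T | T | T | T || F
3 of 16 rows are T, so the formula is contingent.

contingent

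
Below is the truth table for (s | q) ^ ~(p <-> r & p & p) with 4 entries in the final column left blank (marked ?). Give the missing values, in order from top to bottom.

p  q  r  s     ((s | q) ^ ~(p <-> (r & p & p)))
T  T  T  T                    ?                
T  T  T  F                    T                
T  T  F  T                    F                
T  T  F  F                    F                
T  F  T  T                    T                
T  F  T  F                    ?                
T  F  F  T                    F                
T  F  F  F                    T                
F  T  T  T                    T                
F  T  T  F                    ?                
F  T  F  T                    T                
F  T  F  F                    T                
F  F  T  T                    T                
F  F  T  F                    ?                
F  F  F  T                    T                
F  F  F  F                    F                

Row p=T, q=T, r=T, s=T: (s | q) = T, ~(p <-> r & p & p) = F, so ((s | q) ^ ~(p <-> (r & p & p))) = T.
Row p=T, q=F, r=T, s=F: (s | q) = F, ~(p <-> r & p & p) = F, so ((s | q) ^ ~(p <-> (r & p & p))) = F.
Row p=F, q=T, r=T, s=F: (s | q) = T, ~(p <-> r & p & p) = F, so ((s | q) ^ ~(p <-> (r & p & p))) = T.
Row p=F, q=F, r=T, s=F: (s | q) = F, ~(p <-> r & p & p) = F, so ((s | q) ^ ~(p <-> (r & p & p))) = F.

T, F, T, F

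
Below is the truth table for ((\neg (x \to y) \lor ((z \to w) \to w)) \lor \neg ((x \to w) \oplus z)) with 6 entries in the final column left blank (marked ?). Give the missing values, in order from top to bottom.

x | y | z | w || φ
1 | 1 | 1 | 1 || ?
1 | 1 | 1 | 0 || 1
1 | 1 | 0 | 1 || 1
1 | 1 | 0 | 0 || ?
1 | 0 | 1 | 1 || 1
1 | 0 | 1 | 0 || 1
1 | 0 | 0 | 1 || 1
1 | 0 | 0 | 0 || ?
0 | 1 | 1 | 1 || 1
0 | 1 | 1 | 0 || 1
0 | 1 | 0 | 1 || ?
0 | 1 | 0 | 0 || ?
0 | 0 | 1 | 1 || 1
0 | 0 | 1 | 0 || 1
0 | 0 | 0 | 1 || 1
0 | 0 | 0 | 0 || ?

Row x=1, y=1, z=1, w=1: (\neg (x \to y) \lor ((z \to w) \to w)) = 1, \neg ((x \to w) \oplus z) = 1, so the formula = 1.
Row x=1, y=1, z=0, w=0: (\neg (x \to y) \lor ((z \to w) \to w)) = 0, \neg ((x \to w) \oplus z) = 1, so the formula = 1.
Row x=1, y=0, z=0, w=0: (\neg (x \to y) \lor ((z \to w) \to w)) = 1, \neg ((x \to w) \oplus z) = 1, so the formula = 1.
Row x=0, y=1, z=0, w=1: (\neg (x \to y) \lor ((z \to w) \to w)) = 1, \neg ((x \to w) \oplus z) = 0, so the formula = 1.
Row x=0, y=1, z=0, w=0: (\neg (x \to y) \lor ((z \to w) \to w)) = 0, \neg ((x \to w) \oplus z) = 0, so the formula = 0.
Row x=0, y=0, z=0, w=0: (\neg (x \to y) \lor ((z \to w) \to w)) = 0, \neg ((x \to w) \oplus z) = 0, so the formula = 0.

1, 1, 1, 1, 0, 0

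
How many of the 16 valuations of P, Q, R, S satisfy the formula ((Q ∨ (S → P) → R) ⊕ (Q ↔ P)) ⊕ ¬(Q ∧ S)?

  P   |   Q   |   R   |   S   | (S → P) | (Q ∨ (S → P)) | ((Q ∨ (S → P)) → R) | (Q ↔ P) | (Q ∧ S) | ¬(Q ∧ S) |   φ  
----- | ----- | ----- | ----- | ------- | ------------- | ------------------- | ------- | ------- | -------- | -----
False | False | False | False |   True  |      True     |        False        |   True  |  False  |   True   | False
False | False | False |  True |  False  |     False     |         True        |   True  |  False  |   True   |  True
False | False |  True | False |   True  |      True     |         True        |   True  |  False  |   True   |  True
False | False |  True |  True |  False  |     False     |         True        |   True  |  False  |   True   |  True
False |  True | False | False |   True  |      True     |        False        |  False  |  False  |   True   |  True
False |  True | False |  True |  False  |      True     |        False        |  False  |   True  |  False   | False
False |  True |  True | False |   True  |      True     |         True        |  False  |  False  |   True   | False
False |  True |  True |  True |  False  |      True     |         True        |  False  |   True  |  False   |  True
 True | False | False | False |   True  |      True     |        False        |  False  |  False  |   True   |  True
 True | False | False |  True |   True  |      True     |        False        |  False  |  False  |   True   |  True
 True | False |  True | False |   True  |      True     |         True        |  False  |  False  |   True   | False
 True | False |  True |  True |   True  |      True     |         True        |  False  |  False  |   True   | False
 True |  True | False | False |   True  |      True     |        False        |   True  |  False  |   True   | False
 True |  True | False |  True |   True  |      True     |        False        |   True  |   True  |  False   |  True
 True |  True |  True | False |   True  |      True     |         True        |   True  |  False  |   True   |  True
 True |  True |  True |  True |   True  |      True     |         True        |   True  |   True  |  False   | False
The formula is true on 9 of the 16 rows.

9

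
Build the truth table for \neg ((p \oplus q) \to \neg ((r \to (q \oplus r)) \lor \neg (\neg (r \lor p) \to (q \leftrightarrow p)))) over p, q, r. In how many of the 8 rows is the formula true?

3

p | q | r | (p \oplus q) | (q \oplus r) | (r \to (q \oplus r)) | (r \lor p) | \neg (r \lor p) | (q \leftrightarrow p) | φ
- | - | - | ------------ | ------------ | -------------------- | ---------- | --------------- | --------------------- | -
T | T | T |      F       |      F       |          F           |     T      |        F        |           T           | F
T | T | F |      F       |      T       |          T           |     T      |        F        |           T           | F
T | F | T |      T       |      T       |          T           |     T      |        F        |           F           | T
T | F | F |      T       |      F       |          T           |     T      |        F        |           F           | T
F | T | T |      T       |      F       |          F           |     T      |        F        |           F           | F
F | T | F |      T       |      T       |          T           |     F      |        T        |           F           | T
F | F | T |      F       |      T       |          T           |     T      |        F        |           T           | F
F | F | F |      F       |      F       |          T           |     F      |        T        |           T           | F
The formula is true on 3 of the 8 rows.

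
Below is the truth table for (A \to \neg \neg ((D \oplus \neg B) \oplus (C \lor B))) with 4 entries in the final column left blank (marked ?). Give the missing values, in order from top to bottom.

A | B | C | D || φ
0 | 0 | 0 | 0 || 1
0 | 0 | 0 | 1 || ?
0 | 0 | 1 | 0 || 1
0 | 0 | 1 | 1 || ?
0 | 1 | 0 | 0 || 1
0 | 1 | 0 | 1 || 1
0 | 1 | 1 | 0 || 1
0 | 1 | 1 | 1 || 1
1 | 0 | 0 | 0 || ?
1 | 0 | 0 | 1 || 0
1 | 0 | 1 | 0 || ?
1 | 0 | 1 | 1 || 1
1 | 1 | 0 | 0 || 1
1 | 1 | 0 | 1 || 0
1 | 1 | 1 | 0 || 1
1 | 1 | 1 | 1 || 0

1, 1, 1, 0

Row A=0, B=0, C=0, D=1: \neg \neg ((D \oplus \neg B) \oplus (C \lor B)) = 0, so the formula = 1.
Row A=0, B=0, C=1, D=1: \neg \neg ((D \oplus \neg B) \oplus (C \lor B)) = 1, so the formula = 1.
Row A=1, B=0, C=0, D=0: \neg \neg ((D \oplus \neg B) \oplus (C \lor B)) = 1, so the formula = 1.
Row A=1, B=0, C=1, D=0: \neg \neg ((D \oplus \neg B) \oplus (C \lor B)) = 0, so the formula = 0.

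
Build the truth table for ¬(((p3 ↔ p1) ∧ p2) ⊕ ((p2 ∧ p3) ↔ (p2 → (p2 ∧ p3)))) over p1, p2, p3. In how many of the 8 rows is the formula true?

  p1     p2     p3   |  (p3 ↔ p1)  ((p3 ↔ p1) ∧ p2)  (p2 ∧ p3)  (p2 → (p2 ∧ p3))    φ  
False  False  False  |     True         False          False          True         True
False  False   True  |    False         False          False          True         True
False   True  False  |     True          True          False         False         True
False   True   True  |    False         False           True          True        False
 True  False  False  |    False         False          False          True         True
 True  False   True  |     True         False          False          True         True
 True   True  False  |    False         False          False         False        False
 True   True   True  |     True          True           True          True         True
The formula is true on 6 of the 8 rows.

6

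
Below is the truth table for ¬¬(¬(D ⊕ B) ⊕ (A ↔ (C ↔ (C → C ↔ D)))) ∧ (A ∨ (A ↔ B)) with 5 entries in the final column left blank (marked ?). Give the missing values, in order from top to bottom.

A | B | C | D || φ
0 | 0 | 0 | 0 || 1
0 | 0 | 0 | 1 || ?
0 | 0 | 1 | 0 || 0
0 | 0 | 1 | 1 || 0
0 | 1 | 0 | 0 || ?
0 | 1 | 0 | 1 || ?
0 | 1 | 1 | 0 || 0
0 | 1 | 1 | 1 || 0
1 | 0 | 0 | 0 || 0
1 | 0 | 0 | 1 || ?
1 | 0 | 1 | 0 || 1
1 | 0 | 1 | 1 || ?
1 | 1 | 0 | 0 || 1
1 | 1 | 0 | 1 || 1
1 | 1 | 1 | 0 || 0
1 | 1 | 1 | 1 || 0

1, 0, 0, 0, 1

Row A=0, B=0, C=0, D=1: ¬¬(¬(D ⊕ B) ⊕ (A ↔ (C ↔ (C → C ↔ D)))) = 1, (A ∨ (A ↔ B)) = 1, so the formula = 1.
Row A=0, B=1, C=0, D=0: ¬¬(¬(D ⊕ B) ⊕ (A ↔ (C ↔ (C → C ↔ D)))) = 0, (A ∨ (A ↔ B)) = 0, so the formula = 0.
Row A=0, B=1, C=0, D=1: ¬¬(¬(D ⊕ B) ⊕ (A ↔ (C ↔ (C → C ↔ D)))) = 0, (A ∨ (A ↔ B)) = 0, so the formula = 0.
Row A=1, B=0, C=0, D=1: ¬¬(¬(D ⊕ B) ⊕ (A ↔ (C ↔ (C → C ↔ D)))) = 0, (A ∨ (A ↔ B)) = 1, so the formula = 0.
Row A=1, B=0, C=1, D=1: ¬¬(¬(D ⊕ B) ⊕ (A ↔ (C ↔ (C → C ↔ D)))) = 1, (A ∨ (A ↔ B)) = 1, so the formula = 1.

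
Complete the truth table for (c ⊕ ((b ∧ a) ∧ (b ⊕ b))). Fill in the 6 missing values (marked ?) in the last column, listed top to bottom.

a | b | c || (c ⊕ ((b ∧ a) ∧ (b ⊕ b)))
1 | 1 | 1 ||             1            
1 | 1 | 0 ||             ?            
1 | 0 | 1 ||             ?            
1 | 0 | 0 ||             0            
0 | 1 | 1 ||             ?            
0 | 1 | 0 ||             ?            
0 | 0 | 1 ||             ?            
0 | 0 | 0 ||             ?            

Row a=1, b=1, c=0: ((b ∧ a) ∧ (b ⊕ b)) = 0, so (c ⊕ ((b ∧ a) ∧ (b ⊕ b))) = 0.
Row a=1, b=0, c=1: ((b ∧ a) ∧ (b ⊕ b)) = 0, so (c ⊕ ((b ∧ a) ∧ (b ⊕ b))) = 1.
Row a=0, b=1, c=1: ((b ∧ a) ∧ (b ⊕ b)) = 0, so (c ⊕ ((b ∧ a) ∧ (b ⊕ b))) = 1.
Row a=0, b=1, c=0: ((b ∧ a) ∧ (b ⊕ b)) = 0, so (c ⊕ ((b ∧ a) ∧ (b ⊕ b))) = 0.
Row a=0, b=0, c=1: ((b ∧ a) ∧ (b ⊕ b)) = 0, so (c ⊕ ((b ∧ a) ∧ (b ⊕ b))) = 1.
Row a=0, b=0, c=0: ((b ∧ a) ∧ (b ⊕ b)) = 0, so (c ⊕ ((b ∧ a) ∧ (b ⊕ b))) = 0.

0, 1, 1, 0, 1, 0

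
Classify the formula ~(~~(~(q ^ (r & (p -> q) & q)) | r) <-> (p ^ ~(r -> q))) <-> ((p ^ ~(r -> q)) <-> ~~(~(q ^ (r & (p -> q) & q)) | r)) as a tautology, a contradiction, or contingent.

contradiction

  p   |   q   |   r   |   φ  
----- | ----- | ----- | -----
False | False | False | False
False | False |  True | False
False |  True | False | False
False |  True |  True | False
 True | False | False | False
 True | False |  True | False
 True |  True | False | False
 True |  True |  True | False
Every row is False, so the formula is a contradiction.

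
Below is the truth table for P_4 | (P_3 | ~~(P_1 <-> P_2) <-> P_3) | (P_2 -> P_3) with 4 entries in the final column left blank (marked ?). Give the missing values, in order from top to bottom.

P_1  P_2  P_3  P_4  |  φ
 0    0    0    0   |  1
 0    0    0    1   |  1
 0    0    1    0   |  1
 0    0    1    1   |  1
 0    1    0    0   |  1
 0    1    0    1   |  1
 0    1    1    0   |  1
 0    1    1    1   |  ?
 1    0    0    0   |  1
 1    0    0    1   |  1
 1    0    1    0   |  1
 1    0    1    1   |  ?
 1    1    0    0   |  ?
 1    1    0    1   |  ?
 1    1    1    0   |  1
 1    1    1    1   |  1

1, 1, 0, 1

Row P_1=0, P_2=1, P_3=1, P_4=1: (P_3 | ~~(P_1 <-> P_2) <-> P_3) = 1, (P_2 -> P_3) = 1, so the formula = 1.
Row P_1=1, P_2=0, P_3=1, P_4=1: (P_3 | ~~(P_1 <-> P_2) <-> P_3) = 1, (P_2 -> P_3) = 1, so the formula = 1.
Row P_1=1, P_2=1, P_3=0, P_4=0: (P_3 | ~~(P_1 <-> P_2) <-> P_3) = 0, (P_2 -> P_3) = 0, so the formula = 0.
Row P_1=1, P_2=1, P_3=0, P_4=1: (P_3 | ~~(P_1 <-> P_2) <-> P_3) = 0, (P_2 -> P_3) = 0, so the formula = 1.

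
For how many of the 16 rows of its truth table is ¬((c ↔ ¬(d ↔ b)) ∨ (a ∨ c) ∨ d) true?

1

a | b | c | d | (d ↔ b) | ¬(d ↔ b) | (c ↔ ¬(d ↔ b)) | (a ∨ c) | φ
- | - | - | - | ------- | -------- | -------------- | ------- | -
T | T | T | T |    T    |    F     |       F        |    T    | F
T | T | T | F |    F    |    T     |       T        |    T    | F
T | T | F | T |    T    |    F     |       T        |    T    | F
T | T | F | F |    F    |    T     |       F        |    T    | F
T | F | T | T |    F    |    T     |       T        |    T    | F
T | F | T | F |    T    |    F     |       F        |    T    | F
T | F | F | T |    F    |    T     |       F        |    T    | F
T | F | F | F |    T    |    F     |       T        |    T    | F
F | T | T | T |    T    |    F     |       F        |    T    | F
F | T | T | F |    F    |    T     |       T        |    T    | F
F | T | F | T |    T    |    F     |       T        |    F    | F
F | T | F | F |    F    |    T     |       F        |    F    | T
F | F | T | T |    F    |    T     |       T        |    T    | F
F | F | T | F |    T    |    F     |       F        |    T    | F
F | F | F | T |    F    |    T     |       F        |    F    | F
F | F | F | F |    T    |    F     |       T        |    F    | F
The formula is true on 1 of the 16 rows.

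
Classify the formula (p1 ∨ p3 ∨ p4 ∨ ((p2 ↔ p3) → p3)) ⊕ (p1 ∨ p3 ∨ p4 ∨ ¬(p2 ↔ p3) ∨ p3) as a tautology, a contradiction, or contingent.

contradiction

  p1     p2     p3     p4   |    φ  
False  False  False  False  |  False
False  False  False   True  |  False
False  False   True  False  |  False
False  False   True   True  |  False
False   True  False  False  |  False
False   True  False   True  |  False
False   True   True  False  |  False
False   True   True   True  |  False
 True  False  False  False  |  False
 True  False  False   True  |  False
 True  False   True  False  |  False
 True  False   True   True  |  False
 True   True  False  False  |  False
 True   True  False   True  |  False
 True   True   True  False  |  False
 True   True   True   True  |  False
Every row is False, so the formula is a contradiction.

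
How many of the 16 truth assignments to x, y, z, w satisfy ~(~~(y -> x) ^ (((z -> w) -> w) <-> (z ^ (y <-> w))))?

6

x | y | z | w || (y -> x) | ~(y -> x) | ~~(y -> x) | (z -> w) | ((z -> w) -> w) | (y <-> w) | (z ^ (y <-> w)) | φ
0 | 0 | 0 | 0 ||    1     |     0     |     1      |    1     |        0        |     1     |        1        | 0
0 | 0 | 0 | 1 ||    1     |     0     |     1      |    1     |        1        |     0     |        0        | 0
0 | 0 | 1 | 0 ||    1     |     0     |     1      |    0     |        1        |     1     |        0        | 0
0 | 0 | 1 | 1 ||    1     |     0     |     1      |    1     |        1        |     0     |        1        | 1
0 | 1 | 0 | 0 ||    0     |     1     |     0      |    1     |        0        |     0     |        0        | 0
0 | 1 | 0 | 1 ||    0     |     1     |     0      |    1     |        1        |     1     |        1        | 0
0 | 1 | 1 | 0 ||    0     |     1     |     0      |    0     |        1        |     0     |        1        | 0
0 | 1 | 1 | 1 ||    0     |     1     |     0      |    1     |        1        |     1     |        0        | 1
1 | 0 | 0 | 0 ||    1     |     0     |     1      |    1     |        0        |     1     |        1        | 0
1 | 0 | 0 | 1 ||    1     |     0     |     1      |    1     |        1        |     0     |        0        | 0
1 | 0 | 1 | 0 ||    1     |     0     |     1      |    0     |        1        |     1     |        0        | 0
1 | 0 | 1 | 1 ||    1     |     0     |     1      |    1     |        1        |     0     |        1        | 1
1 | 1 | 0 | 0 ||    1     |     0     |     1      |    1     |        0        |     0     |        0        | 1
1 | 1 | 0 | 1 ||    1     |     0     |     1      |    1     |        1        |     1     |        1        | 1
1 | 1 | 1 | 0 ||    1     |     0     |     1      |    0     |        1        |     0     |        1        | 1
1 | 1 | 1 | 1 ||    1     |     0     |     1      |    1     |        1        |     1     |        0        | 0
The formula is true on 6 of the 16 rows.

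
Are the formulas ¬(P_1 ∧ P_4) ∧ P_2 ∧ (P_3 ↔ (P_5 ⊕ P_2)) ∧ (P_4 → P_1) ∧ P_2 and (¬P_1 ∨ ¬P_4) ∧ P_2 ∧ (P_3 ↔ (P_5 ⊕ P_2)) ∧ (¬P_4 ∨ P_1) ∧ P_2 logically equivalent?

P_1  P_2  P_3  P_4  P_5  |  φ  ψ
 T    T    T    T    T   |  F  F
 T    T    T    T    F   |  F  F
 T    T    T    F    T   |  F  F
 T    T    T    F    F   |  T  T
 T    T    F    T    T   |  F  F
 T    T    F    T    F   |  F  F
 T    T    F    F    T   |  T  T
 T    T    F    F    F   |  F  F
 T    F    T    T    T   |  F  F
 T    F    T    T    F   |  F  F
 T    F    T    F    T   |  F  F
 T    F    T    F    F   |  F  F
 T    F    F    T    T   |  F  F
 T    F    F    T    F   |  F  F
 T    F    F    F    T   |  F  F
 T    F    F    F    F   |  F  F
 F    T    T    T    T   |  F  F
 F    T    T    T    F   |  F  F
 F    T    T    F    T   |  F  F
 F    T    T    F    F   |  T  T
 F    T    F    T    T   |  F  F
 F    T    F    T    F   |  F  F
 F    T    F    F    T   |  T  T
 F    T    F    F    F   |  F  F
 F    F    T    T    T   |  F  F
 F    F    T    T    F   |  F  F
 F    F    T    F    T   |  F  F
 F    F    T    F    F   |  F  F
 F    F    F    T    T   |  F  F
 F    F    F    T    F   |  F  F
 F    F    F    F    T   |  F  F
 F    F    F    F    F   |  F  F
The columns for φ and ψ agree on every row, so they are logically equivalent.

equivalent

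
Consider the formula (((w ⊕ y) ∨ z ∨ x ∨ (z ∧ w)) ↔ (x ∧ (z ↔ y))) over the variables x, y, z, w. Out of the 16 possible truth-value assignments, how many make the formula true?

6

x | y | z | w || φ
T | T | T | T || T
T | T | T | F || T
T | T | F | T || F
T | T | F | F || F
T | F | T | T || F
T | F | T | F || F
T | F | F | T || T
T | F | F | F || T
F | T | T | T || F
F | T | T | F || F
F | T | F | T || T
F | T | F | F || F
F | F | T | T || F
F | F | T | F || F
F | F | F | T || F
F | F | F | F || T
The formula is true on 6 of the 16 rows.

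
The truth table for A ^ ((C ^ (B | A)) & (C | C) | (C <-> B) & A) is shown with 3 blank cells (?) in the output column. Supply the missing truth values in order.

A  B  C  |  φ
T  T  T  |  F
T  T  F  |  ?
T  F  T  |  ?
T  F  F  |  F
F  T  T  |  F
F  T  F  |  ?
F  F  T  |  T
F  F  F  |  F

T, T, F

Row A=T, B=T, C=F: ((C ^ (B | A)) & (C | C) | (C <-> B) & A) = F, so the formula = T.
Row A=T, B=F, C=T: ((C ^ (B | A)) & (C | C) | (C <-> B) & A) = F, so the formula = T.
Row A=F, B=T, C=F: ((C ^ (B | A)) & (C | C) | (C <-> B) & A) = F, so the formula = F.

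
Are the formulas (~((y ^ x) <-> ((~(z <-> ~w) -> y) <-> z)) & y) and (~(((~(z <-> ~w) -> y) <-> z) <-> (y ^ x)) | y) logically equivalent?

x | y | z | w | φ | ψ
- | - | - | - | - | -
F | F | F | F | F | T
F | F | F | T | F | F
F | F | T | F | F | T
F | F | T | T | F | F
F | T | F | F | T | T
F | T | F | T | T | T
F | T | T | F | F | T
F | T | T | T | F | T
T | F | F | F | F | F
T | F | F | T | F | T
T | F | T | F | F | F
T | F | T | T | F | T
T | T | F | F | F | T
T | T | F | T | F | T
T | T | T | F | T | T
T | T | T | T | T | T
The columns differ at x=F, y=F, z=F, w=F (φ=F, ψ=T), so they are not equivalent.

not equivalent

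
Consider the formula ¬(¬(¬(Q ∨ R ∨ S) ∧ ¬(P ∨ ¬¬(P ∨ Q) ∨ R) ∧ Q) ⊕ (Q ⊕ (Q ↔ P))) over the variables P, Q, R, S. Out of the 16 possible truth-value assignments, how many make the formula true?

  P   |   Q   |   R   |   S   || (Q ∨ R ∨ S) | ¬(Q ∨ R ∨ S) | (P ∨ Q) | ¬(P ∨ Q) | ¬¬(P ∨ Q) | (P ∨ ¬¬(P ∨ Q) ∨ R) | ¬(P ∨ ¬¬(P ∨ Q) ∨ R) | (Q ↔ P) | (Q ⊕ (Q ↔ P)) |   φ  
 True |  True |  True |  True ||     True    |    False     |   True  |  False   |    True   |         True        |        False         |   True  |     False     | False
 True |  True |  True | False ||     True    |    False     |   True  |  False   |    True   |         True        |        False         |   True  |     False     | False
 True |  True | False |  True ||     True    |    False     |   True  |  False   |    True   |         True        |        False         |   True  |     False     | False
 True |  True | False | False ||     True    |    False     |   True  |  False   |    True   |         True        |        False         |   True  |     False     | False
 True | False |  True |  True ||     True    |    False     |   True  |  False   |    True   |         True        |        False         |  False  |     False     | False
 True | False |  True | False ||     True    |    False     |   True  |  False   |    True   |         True        |        False         |  False  |     False     | False
 True | False | False |  True ||     True    |    False     |   True  |  False   |    True   |         True        |        False         |  False  |     False     | False
 True | False | False | False ||    False    |     True     |   True  |  False   |    True   |         True        |        False         |  False  |     False     | False
False |  True |  True |  True ||     True    |    False     |   True  |  False   |    True   |         True        |        False         |  False  |      True     |  True
False |  True |  True | False ||     True    |    False     |   True  |  False   |    True   |         True        |        False         |  False  |      True     |  True
False |  True | False |  True ||     True    |    False     |   True  |  False   |    True   |         True        |        False         |  False  |      True     |  True
False |  True | False | False ||     True    |    False     |   True  |  False   |    True   |         True        |        False         |  False  |      True     |  True
False | False |  True |  True ||     True    |    False     |  False  |   True   |   False   |         True        |        False         |   True  |      True     |  True
False | False |  True | False ||     True    |    False     |  False  |   True   |   False   |         True        |        False         |   True  |      True     |  True
False | False | False |  True ||     True    |    False     |  False  |   True   |   False   |        False        |         True         |   True  |      True     |  True
False | False | False | False ||    False    |     True     |  False  |   True   |   False   |        False        |         True         |   True  |      True     |  True
The formula is true on 8 of the 16 rows.

8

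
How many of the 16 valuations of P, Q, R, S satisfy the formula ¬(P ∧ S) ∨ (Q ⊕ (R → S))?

P  Q  R  S  |  (P ∧ S)  ¬(P ∧ S)  (R → S)  (Q ⊕ (R → S))  (¬(P ∧ S) ∨ (Q ⊕ (R → S)))
0  0  0  0  |     0        1         1           1                    1             
0  0  0  1  |     0        1         1           1                    1             
0  0  1  0  |     0        1         0           0                    1             
0  0  1  1  |     0        1         1           1                    1             
0  1  0  0  |     0        1         1           0                    1             
0  1  0  1  |     0        1         1           0                    1             
0  1  1  0  |     0        1         0           1                    1             
0  1  1  1  |     0        1         1           0                    1             
1  0  0  0  |     0        1         1           1                    1             
1  0  0  1  |     1        0         1           1                    1             
1  0  1  0  |     0        1         0           0                    1             
1  0  1  1  |     1        0         1           1                    1             
1  1  0  0  |     0        1         1           0                    1             
1  1  0  1  |     1        0         1           0                    0             
1  1  1  0  |     0        1         0           1                    1             
1  1  1  1  |     1        0         1           0                    0             
The formula is true on 14 of the 16 rows.

14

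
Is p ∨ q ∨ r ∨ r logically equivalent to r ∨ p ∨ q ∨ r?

p  q  r  |  φ  ψ
T  T  T  |  T  T
T  T  F  |  T  T
T  F  T  |  T  T
T  F  F  |  T  T
F  T  T  |  T  T
F  T  F  |  T  T
F  F  T  |  T  T
F  F  F  |  F  F
The columns for φ and ψ agree on every row, so they are logically equivalent.

equivalent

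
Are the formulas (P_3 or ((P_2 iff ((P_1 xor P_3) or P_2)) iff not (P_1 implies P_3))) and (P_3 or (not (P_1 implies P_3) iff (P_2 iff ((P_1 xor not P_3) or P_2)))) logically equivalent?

not equivalent

P_1  P_2  P_3  |  φ  ψ
 F    F    F   |  F  T
 F    F    T   |  T  T
 F    T    F   |  F  F
 F    T    T   |  T  T
 T    F    F   |  F  T
 T    F    T   |  T  T
 T    T    F   |  T  T
 T    T    T   |  T  T
The columns differ at P_1=F, P_2=F, P_3=F (φ=F, ψ=T), so they are not equivalent.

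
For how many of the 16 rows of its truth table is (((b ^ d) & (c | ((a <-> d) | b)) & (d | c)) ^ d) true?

7

a | b | c | d || φ
0 | 0 | 0 | 0 || 0
0 | 0 | 0 | 1 || 1
0 | 0 | 1 | 0 || 0
0 | 0 | 1 | 1 || 0
0 | 1 | 0 | 0 || 0
0 | 1 | 0 | 1 || 1
0 | 1 | 1 | 0 || 1
0 | 1 | 1 | 1 || 1
1 | 0 | 0 | 0 || 0
1 | 0 | 0 | 1 || 0
1 | 0 | 1 | 0 || 0
1 | 0 | 1 | 1 || 0
1 | 1 | 0 | 0 || 0
1 | 1 | 0 | 1 || 1
1 | 1 | 1 | 0 || 1
1 | 1 | 1 | 1 || 1
The formula is true on 7 of the 16 rows.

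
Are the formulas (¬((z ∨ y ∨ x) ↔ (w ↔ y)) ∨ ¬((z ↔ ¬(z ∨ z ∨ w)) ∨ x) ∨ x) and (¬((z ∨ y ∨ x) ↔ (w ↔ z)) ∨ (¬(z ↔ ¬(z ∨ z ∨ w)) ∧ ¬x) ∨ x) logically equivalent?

x | y | z | w || φ | ψ
1 | 1 | 1 | 1 || 1 | 1
1 | 1 | 1 | 0 || 1 | 1
1 | 1 | 0 | 1 || 1 | 1
1 | 1 | 0 | 0 || 1 | 1
1 | 0 | 1 | 1 || 1 | 1
1 | 0 | 1 | 0 || 1 | 1
1 | 0 | 0 | 1 || 1 | 1
1 | 0 | 0 | 0 || 1 | 1
0 | 1 | 1 | 1 || 1 | 1
0 | 1 | 1 | 0 || 1 | 1
0 | 1 | 0 | 1 || 0 | 1
0 | 1 | 0 | 0 || 1 | 1
0 | 0 | 1 | 1 || 1 | 1
0 | 0 | 1 | 0 || 1 | 1
0 | 0 | 0 | 1 || 0 | 0
0 | 0 | 0 | 0 || 1 | 1
The columns differ at x=0, y=1, z=0, w=1 (φ=0, ψ=1), so they are not equivalent.

not equivalent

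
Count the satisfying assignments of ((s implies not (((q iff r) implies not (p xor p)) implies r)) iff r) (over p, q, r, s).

4

p | q | r | s || φ
T | T | T | T || F
T | T | T | F || T
T | T | F | T || F
T | T | F | F || F
T | F | T | T || F
T | F | T | F || T
T | F | F | T || F
T | F | F | F || F
F | T | T | T || F
F | T | T | F || T
F | T | F | T || F
F | T | F | F || F
F | F | T | T || F
F | F | T | F || T
F | F | F | T || F
F | F | F | F || F
The formula is true on 4 of the 16 rows.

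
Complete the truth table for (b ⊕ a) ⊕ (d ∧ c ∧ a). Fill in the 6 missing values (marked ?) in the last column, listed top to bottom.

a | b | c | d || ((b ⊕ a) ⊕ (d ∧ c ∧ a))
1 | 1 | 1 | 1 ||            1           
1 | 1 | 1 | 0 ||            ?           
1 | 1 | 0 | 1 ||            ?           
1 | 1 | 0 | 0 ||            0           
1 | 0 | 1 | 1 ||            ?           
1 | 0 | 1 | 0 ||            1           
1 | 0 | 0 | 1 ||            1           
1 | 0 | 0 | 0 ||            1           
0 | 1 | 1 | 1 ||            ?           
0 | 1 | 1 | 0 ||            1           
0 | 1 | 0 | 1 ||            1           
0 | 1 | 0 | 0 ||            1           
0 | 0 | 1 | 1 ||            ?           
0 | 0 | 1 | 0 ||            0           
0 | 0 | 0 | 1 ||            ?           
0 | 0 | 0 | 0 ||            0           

Row a=1, b=1, c=1, d=0: (b ⊕ a) = 0, (d ∧ c ∧ a) = 0, so ((b ⊕ a) ⊕ (d ∧ c ∧ a)) = 0.
Row a=1, b=1, c=0, d=1: (b ⊕ a) = 0, (d ∧ c ∧ a) = 0, so ((b ⊕ a) ⊕ (d ∧ c ∧ a)) = 0.
Row a=1, b=0, c=1, d=1: (b ⊕ a) = 1, (d ∧ c ∧ a) = 1, so ((b ⊕ a) ⊕ (d ∧ c ∧ a)) = 0.
Row a=0, b=1, c=1, d=1: (b ⊕ a) = 1, (d ∧ c ∧ a) = 0, so ((b ⊕ a) ⊕ (d ∧ c ∧ a)) = 1.
Row a=0, b=0, c=1, d=1: (b ⊕ a) = 0, (d ∧ c ∧ a) = 0, so ((b ⊕ a) ⊕ (d ∧ c ∧ a)) = 0.
Row a=0, b=0, c=0, d=1: (b ⊕ a) = 0, (d ∧ c ∧ a) = 0, so ((b ⊕ a) ⊕ (d ∧ c ∧ a)) = 0.

0, 0, 0, 1, 0, 0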